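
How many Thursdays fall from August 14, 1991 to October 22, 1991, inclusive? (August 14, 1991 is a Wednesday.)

August 14, 1991 is a Wednesday; the first Thursday on or after it is August 15, 1991 (1 day later).
From August 15, 1991 to October 22, 1991: 16 + 30 + 22 = 68 days (rest of August, September, October).
68 ÷ 7 = 9 full weeks with remainder 5, so 9 more Thursdays after the first → 10.

10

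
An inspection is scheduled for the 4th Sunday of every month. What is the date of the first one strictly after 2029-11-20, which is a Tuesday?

2029-11-25

November 2029 starts on a Thursday; its first Sunday is the 4th, so the 4th Sunday is the 25th — 2029-11-25.
2029-11-25 is after 2029-11-20, so that is the next one.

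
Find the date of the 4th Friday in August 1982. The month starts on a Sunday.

August 1982 begins on a Sunday, so the first Friday is August 6 (5 days later).
The 4th Friday is 3 weeks later: 6 + 21 = 27.

1982-08-27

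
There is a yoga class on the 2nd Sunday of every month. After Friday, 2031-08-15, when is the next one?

2031-09-14

August 2031 starts on a Friday; its first Sunday is the 3rd, so the 2nd Sunday is the 10th — 2031-08-10.
That is not after 2031-08-15, so look at September 2031.
September 2031 starts on a Monday; its first Sunday is the 7th, so the 2nd Sunday is the 14th — 2031-09-14.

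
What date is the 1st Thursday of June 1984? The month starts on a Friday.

7 June 1984

June 1984 begins on a Friday, so the first Thursday is June 7 (6 days later).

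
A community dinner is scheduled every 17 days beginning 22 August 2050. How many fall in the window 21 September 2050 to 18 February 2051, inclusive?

9

Occurrences land 17·i days after 22 August 2050 for i = 0, 1, 2, …
21 September 2050 is 30 days after the start; 30 ÷ 17 = 1 remainder 13; since the remainder is 13, round up to i = 2. First occurrence in the window: #3 on 25 September 2050 (2×17 = 34 days in).
18 February 2051 is 180 days after the start; 180 ÷ 17 = 10 remainder 10. Last occurrence in the window: #11 on 8 February 2051.
Occurrences #3 through #11: 9 in total.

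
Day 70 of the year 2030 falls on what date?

11 March 2030

January has 31 days (70 − 31 = 39 remain).
February has 28 days (39 − 28 = 11 remain).
11 into March → March 11.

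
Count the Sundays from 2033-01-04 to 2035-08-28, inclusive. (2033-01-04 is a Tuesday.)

2033-01-04 is a Tuesday; the first Sunday on or after it is 2033-01-09 (5 days later).
From 2033-01-09 to 2035-08-28: 356 + 365 + 240 = 961 days (rest of 2033, 2034, to 2035-08-28 in 2035).
961 ÷ 7 = 137 full weeks with remainder 2, so 137 more Sundays after the first → 138.

138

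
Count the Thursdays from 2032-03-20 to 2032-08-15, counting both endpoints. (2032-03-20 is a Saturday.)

2032-03-20 is a Saturday; the first Thursday on or after it is 2032-03-25 (5 days later).
From 2032-03-25 to 2032-08-15: 6 + 30 + 31 + 30 + 31 + 15 = 143 days (rest of March, April, May, June, July, August).
143 ÷ 7 = 20 full weeks with remainder 3, so 20 more Thursdays after the first → 21.

21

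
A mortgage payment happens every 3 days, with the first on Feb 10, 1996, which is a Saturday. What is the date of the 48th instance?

Jun 30, 1996

The 48th occurrence is 47 intervals after the first: 47 × 3 = 141 days after Feb 10, 1996.
Feb has 29 days — 19 days to the end of Feb leaves 122.
Mar has 31 days (91 left).
Apr has 30 days (61 left).
May has 31 days (30 left).
30 days into Jun → Jun 30, 1996.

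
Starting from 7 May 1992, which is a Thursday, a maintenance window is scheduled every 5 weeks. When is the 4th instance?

20 August 1992

The 4th occurrence is 3 intervals after the first: 3 × 35 = 105 days after 7 May 1992.
May has 31 days — 24 days to the end of May leaves 81.
June has 30 days (51 left).
July has 31 days (20 left).
20 days into August → 20 August 1992.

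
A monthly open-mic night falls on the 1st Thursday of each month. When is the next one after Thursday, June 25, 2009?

July 2, 2009

June 2009 starts on a Monday, so its 1st Thursday is June 4, 2009 (3 days in).
That is not after June 25, 2009, so look at July 2009.
July 2009 starts on a Wednesday, so its 1st Thursday is July 2, 2009 (1 day in).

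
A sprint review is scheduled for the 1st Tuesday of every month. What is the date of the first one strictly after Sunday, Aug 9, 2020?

Sep 1, 2020

Aug 2020 starts on a Saturday, so its 1st Tuesday is Aug 4, 2020 (3 days in).
That is not after Aug 9, 2020, so look at Sep 2020.
Sep 2020 starts on a Tuesday, so its 1st Tuesday is Sep 1, 2020.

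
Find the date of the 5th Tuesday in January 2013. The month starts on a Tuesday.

January 2013 begins on a Tuesday, so the first Tuesday is January 1.
The 5th Tuesday is 4 weeks later: 1 + 28 = 29.

January 29, 2013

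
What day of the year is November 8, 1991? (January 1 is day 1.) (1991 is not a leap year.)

Days in months before November: 31 + 28 + 31 + 30 + 31 + 30 + 31 + 31 + 30 + 31 = 304.
Plus 8 days into November → day 312.

312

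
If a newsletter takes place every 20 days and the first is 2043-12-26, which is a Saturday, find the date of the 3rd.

The 3rd occurrence is 2 intervals after the first: 2 × 20 = 40 days after 2043-12-26.
December has 31 days — 5 days to the end of December leaves 35.
January has 31 days (4 left).
4 days into February → 2044-02-04.

2044-02-04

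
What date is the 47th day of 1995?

January has 31 days (47 − 31 = 16 remain).
16 into February → February 16.

February 16, 1995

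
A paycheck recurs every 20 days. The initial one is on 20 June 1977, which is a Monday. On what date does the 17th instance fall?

6 May 1978

The 17th occurrence is 16 intervals after the first: 16 × 20 = 320 days after 20 June 1977.
June has 30 days — 10 days to the end of June leaves 310.
July has 31 days (279 left).
August has 31 days (248 left).
September has 30 days (218 left).
October has 31 days (187 left).
November has 30 days (157 left).
December has 31 days (126 left).
January has 31 days (95 left).
February has 28 days (67 left).
March has 31 days (36 left).
April has 30 days (6 left).
6 days into May → 6 May 1978.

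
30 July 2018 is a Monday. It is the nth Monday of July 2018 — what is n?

Day 30 falls in week ⌈30/7⌉ of the month.
Days 1–7 hold the 1st Monday, 8–14 the 2nd, 15–21 the 3rd, 22–28 the 4th, 29–31 the 5th.
30 is in the range for the 5th.

5th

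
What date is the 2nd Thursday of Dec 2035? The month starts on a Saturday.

Dec 13, 2035

Dec 2035 begins on a Saturday, so the first Thursday is Dec 6 (5 days later).
The 2nd Thursday is 1 weeks later: 6 + 7 = 13.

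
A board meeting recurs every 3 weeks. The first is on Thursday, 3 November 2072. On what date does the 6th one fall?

The 6th occurrence is 5 intervals after the first: 5 × 21 = 105 days after 3 November 2072.
November has 30 days — 27 days to the end of November leaves 78.
December has 31 days (47 left).
January has 31 days (16 left).
16 days into February → 16 February 2073.

16 February 2073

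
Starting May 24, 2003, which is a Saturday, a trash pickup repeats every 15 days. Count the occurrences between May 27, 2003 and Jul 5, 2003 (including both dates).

Occurrences land 15·i days after May 24, 2003 for i = 0, 1, 2, …
May 27, 2003 is 3 days after the start; 3 ÷ 15 = 0 remainder 3; since the remainder is 3, round up to i = 1. First occurrence in the window: #2 on Jun 8, 2003 (1×15 = 15 days in).
Jul 5, 2003 is 42 days after the start; 42 ÷ 15 = 2 remainder 12. Last occurrence in the window: #3 on Jun 23, 2003.
Occurrences #2 through #3: 2 in total.

2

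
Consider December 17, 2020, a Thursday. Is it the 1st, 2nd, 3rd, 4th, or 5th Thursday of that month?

Day 17 falls in week ⌈17/7⌉ of the month.
Days 1–7 hold the 1st Thursday, 8–14 the 2nd, 15–21 the 3rd, 22–28 the 4th, 29–31 the 5th.
17 is in the range for the 3rd.

3rd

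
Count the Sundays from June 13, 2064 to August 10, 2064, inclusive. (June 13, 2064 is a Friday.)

9

June 13, 2064 is a Friday; the first Sunday on or after it is June 15, 2064 (2 days later).
From June 15, 2064 to August 10, 2064: 15 + 31 + 10 = 56 days (rest of June, July, August).
56 ÷ 7 = 8 full weeks with remainder 0, so 8 more Sundays after the first → 9.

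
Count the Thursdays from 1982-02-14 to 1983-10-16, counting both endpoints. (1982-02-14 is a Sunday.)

1982-02-14 is a Sunday; the first Thursday on or after it is 1982-02-18 (4 days later).
From 1982-02-18 to 1983-10-16: 316 + 289 = 605 days (rest of 1982, to 1983-10-16 in 1983).
605 ÷ 7 = 86 full weeks with remainder 3, so 86 more Thursdays after the first → 87.

87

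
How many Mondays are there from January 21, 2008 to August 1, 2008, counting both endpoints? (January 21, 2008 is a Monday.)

January 21, 2008 is a Monday; the first Monday on or after it is January 21, 2008.
From January 21, 2008 to August 1, 2008: 10 + 29 + 31 + 30 + 31 + 30 + 31 + 1 = 193 days (rest of January, February, March, April, May, June, July, August).
193 ÷ 7 = 27 full weeks with remainder 4, so 27 more Mondays after the first → 28.

28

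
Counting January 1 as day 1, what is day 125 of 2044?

May 4, 2044

Jan has 31 days (125 − 31 = 94 remain).
Feb has 29 days (94 − 29 = 65 remain).
Mar has 31 days (65 − 31 = 34 remain).
Apr has 30 days (34 − 30 = 4 remain).
4 into May → May 4.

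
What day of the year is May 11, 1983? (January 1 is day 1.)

Days in months before May: 31 + 28 + 31 + 30 = 120.
Plus 11 days into May → day 131.

131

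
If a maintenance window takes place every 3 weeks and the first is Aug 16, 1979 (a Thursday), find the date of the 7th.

The 7th occurrence is 6 intervals after the first: 6 × 21 = 126 days after Aug 16, 1979.
Aug has 31 days — 15 days to the end of Aug leaves 111.
Sep has 30 days (81 left).
Oct has 31 days (50 left).
Nov has 30 days (20 left).
20 days into Dec → Dec 20, 1979.

Dec 20, 1979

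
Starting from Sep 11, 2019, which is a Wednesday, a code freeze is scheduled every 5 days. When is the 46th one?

The 46th occurrence is 45 intervals after the first: 45 × 5 = 225 days after Sep 11, 2019.
Sep has 30 days — 19 days to the end of Sep leaves 206.
Oct has 31 days (175 left).
Nov has 30 days (145 left).
Dec has 31 days (114 left).
Jan has 31 days (83 left).
Feb has 29 days (54 left).
Mar has 31 days (23 left).
23 days into Apr → Apr 23, 2020.

Apr 23, 2020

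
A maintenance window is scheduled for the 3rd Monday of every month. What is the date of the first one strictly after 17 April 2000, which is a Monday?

April 2000 starts on a Saturday; its first Monday is the 3rd, so the 3rd Monday is the 17th — 17 April 2000.
That is not after 17 April 2000, so look at May 2000.
May 2000 starts on a Monday; its first Monday is the 1st, so the 3rd Monday is the 15th — 15 May 2000.

15 May 2000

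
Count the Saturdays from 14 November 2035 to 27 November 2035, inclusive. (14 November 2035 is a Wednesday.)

14 November 2035 is a Wednesday; the first Saturday on or after it is 17 November 2035 (3 days later).
From 17 November 2035 to 27 November 2035 is 27 − 17 = 10 days.
10 ÷ 7 = 1 full weeks with remainder 3, so 1 more Saturdays after the first → 2.

2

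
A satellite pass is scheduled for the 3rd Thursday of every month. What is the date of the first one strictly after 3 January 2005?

January 2005 starts on a Saturday; its first Thursday is the 6th, so the 3rd Thursday is the 20th — 20 January 2005.
20 January 2005 is after 3 January 2005, so that is the next one.

20 January 2005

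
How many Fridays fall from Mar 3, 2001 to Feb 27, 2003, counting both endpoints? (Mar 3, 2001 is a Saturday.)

103

Mar 3, 2001 is a Saturday; the first Friday on or after it is Mar 9, 2001 (6 days later).
From Mar 9, 2001 to Feb 27, 2003: 297 + 365 + 58 = 720 days (rest of 2001, 2002, to Feb 27, 2003 in 2003).
720 ÷ 7 = 102 full weeks with remainder 6, so 102 more Fridays after the first → 103.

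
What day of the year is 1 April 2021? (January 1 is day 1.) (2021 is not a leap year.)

91

Days in months before April: 31 + 28 + 31 = 90.
Plus 1 day into April → day 91.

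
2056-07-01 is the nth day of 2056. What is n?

183

Days in months before July: 31 + 29 + 31 + 30 + 31 + 30 = 182.
Plus 1 day into July → day 183.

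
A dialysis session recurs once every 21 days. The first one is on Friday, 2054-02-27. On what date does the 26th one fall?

The 26th occurrence is 25 intervals after the first: 25 × 21 = 525 days after 2054-02-27.
February has 28 days — 1 day to the end of February leaves 524.
From end of February to end of 2054 is 306 days (218 left).
January has 31 days (187 left).
February has 28 days (159 left).
March has 31 days (128 left).
April has 30 days (98 left).
May has 31 days (67 left).
June has 30 days (37 left).
July has 31 days (6 left).
6 days into August → 2055-08-06.

2055-08-06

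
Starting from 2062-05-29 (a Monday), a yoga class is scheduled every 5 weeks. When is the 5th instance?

The 5th occurrence is 4 intervals after the first: 4 × 35 = 140 days after 2062-05-29.
May has 31 days — 2 days to the end of May leaves 138.
June has 30 days (108 left).
July has 31 days (77 left).
August has 31 days (46 left).
September has 30 days (16 left).
16 days into October → 2062-10-16.

2062-10-16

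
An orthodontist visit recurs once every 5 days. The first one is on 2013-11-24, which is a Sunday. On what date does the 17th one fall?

2014-02-12

The 17th occurrence is 16 intervals after the first: 16 × 5 = 80 days after 2013-11-24.
November has 30 days — 6 days to the end of November leaves 74.
December has 31 days (43 left).
January has 31 days (12 left).
12 days into February → 2014-02-12.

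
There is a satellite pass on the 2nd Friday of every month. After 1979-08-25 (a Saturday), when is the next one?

1979-09-14

August 1979 starts on a Wednesday; its first Friday is the 3rd, so the 2nd Friday is the 10th — 1979-08-10.
That is not after 1979-08-25, so look at September 1979.
September 1979 starts on a Saturday; its first Friday is the 7th, so the 2nd Friday is the 14th — 1979-09-14.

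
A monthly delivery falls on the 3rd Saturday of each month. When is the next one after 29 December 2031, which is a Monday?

December 2031 starts on a Monday; its first Saturday is the 6th, so the 3rd Saturday is the 20th — 20 December 2031.
That is not after 29 December 2031, so look at January 2032.
January 2032 starts on a Thursday; its first Saturday is the 3rd, so the 3rd Saturday is the 17th — 17 January 2032.

17 January 2032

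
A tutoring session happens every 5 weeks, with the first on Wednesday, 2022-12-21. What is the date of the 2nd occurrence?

The 2nd occurrence is 1 interval after the first: 1 × 35 = 35 days after 2022-12-21.
December has 31 days — 10 days to the end of December leaves 25.
25 days into January → 2023-01-25.

2023-01-25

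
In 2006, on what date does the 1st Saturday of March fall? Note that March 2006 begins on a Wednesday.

March 2006 begins on a Wednesday, so the first Saturday is March 4 (3 days later).

March 4, 2006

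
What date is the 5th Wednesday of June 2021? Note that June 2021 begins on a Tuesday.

2021-06-30

June 2021 begins on a Tuesday, so the first Wednesday is June 2 (1 day later).
The 5th Wednesday is 4 weeks later: 2 + 28 = 30.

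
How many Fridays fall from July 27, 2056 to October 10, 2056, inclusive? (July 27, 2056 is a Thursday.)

July 27, 2056 is a Thursday; the first Friday on or after it is July 28, 2056 (1 day later).
From July 28, 2056 to October 10, 2056: 3 + 31 + 30 + 10 = 74 days (rest of July, August, September, October).
74 ÷ 7 = 10 full weeks with remainder 4, so 10 more Fridays after the first → 11.

11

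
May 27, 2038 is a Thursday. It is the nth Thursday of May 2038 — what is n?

Day 27 falls in week ⌈27/7⌉ of the month.
Days 1–7 hold the 1st Thursday, 8–14 the 2nd, 15–21 the 3rd, 22–28 the 4th, 29–31 the 5th.
27 is in the range for the 4th.

4th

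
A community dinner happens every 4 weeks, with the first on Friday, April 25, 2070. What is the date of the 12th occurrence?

The 12th occurrence is 11 intervals after the first: 11 × 28 = 308 days after April 25, 2070.
April has 30 days — 5 days to the end of April leaves 303.
May has 31 days (272 left).
June has 30 days (242 left).
July has 31 days (211 left).
August has 31 days (180 left).
September has 30 days (150 left).
October has 31 days (119 left).
November has 30 days (89 left).
December has 31 days (58 left).
January has 31 days (27 left).
27 days into February → February 27, 2071.

February 27, 2071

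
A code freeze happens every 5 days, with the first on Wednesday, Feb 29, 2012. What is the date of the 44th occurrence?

Oct 1, 2012

The 44th occurrence is 43 intervals after the first: 43 × 5 = 215 days after Feb 29, 2012.
Feb has 29 days — 0 days to the end of Feb leaves 215.
Mar has 31 days (184 left).
Apr has 30 days (154 left).
May has 31 days (123 left).
Jun has 30 days (93 left).
Jul has 31 days (62 left).
Aug has 31 days (31 left).
Sep has 30 days (1 left).
1 day into Oct → Oct 1, 2012.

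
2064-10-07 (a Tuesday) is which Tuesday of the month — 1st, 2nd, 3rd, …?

1st

Day 7 falls in week ⌈7/7⌉ of the month.
Days 1–7 hold the 1st Tuesday, 8–14 the 2nd, 15–21 the 3rd, 22–28 the 4th, 29–31 the 5th.
7 is in the range for the 1st.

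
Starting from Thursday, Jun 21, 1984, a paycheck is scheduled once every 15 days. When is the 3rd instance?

The 3rd occurrence is 2 intervals after the first: 2 × 15 = 30 days after Jun 21, 1984.
Jun has 30 days — 9 days to the end of Jun leaves 21.
21 days into Jul → Jul 21, 1984.

Jul 21, 1984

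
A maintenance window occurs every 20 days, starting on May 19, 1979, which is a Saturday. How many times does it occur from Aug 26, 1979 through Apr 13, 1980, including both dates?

Occurrences land 20·i days after May 19, 1979 for i = 0, 1, 2, …
Aug 26, 1979 is 99 days after the start; 99 ÷ 20 = 4 remainder 19; since the remainder is 19, round up to i = 5. First occurrence in the window: #6 on Aug 27, 1979 (5×20 = 100 days in).
Apr 13, 1980 is 330 days after the start; 330 ÷ 20 = 16 remainder 10. Last occurrence in the window: #17 on Apr 3, 1980.
Occurrences #6 through #17: 12 in total.

12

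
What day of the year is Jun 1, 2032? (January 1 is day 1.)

153

Days in months before Jun: 31 + 29 + 31 + 30 + 31 = 152.
Plus 1 day into Jun → day 153.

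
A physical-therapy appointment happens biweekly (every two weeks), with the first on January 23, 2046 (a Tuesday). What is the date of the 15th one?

August 7, 2046

The 15th occurrence is 14 intervals after the first: 14 × 14 = 196 days after January 23, 2046.
January has 31 days — 8 days to the end of January leaves 188.
February has 28 days (160 left).
March has 31 days (129 left).
April has 30 days (99 left).
May has 31 days (68 left).
June has 30 days (38 left).
July has 31 days (7 left).
7 days into August → August 7, 2046.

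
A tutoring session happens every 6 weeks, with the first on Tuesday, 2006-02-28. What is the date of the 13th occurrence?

2007-07-17

The 13th occurrence is 12 intervals after the first: 12 × 42 = 504 days after 2006-02-28.
February has 28 days — 0 days to the end of February leaves 504.
From end of February to end of 2006 is 306 days (198 left).
January has 31 days (167 left).
February has 28 days (139 left).
March has 31 days (108 left).
April has 30 days (78 left).
May has 31 days (47 left).
June has 30 days (17 left).
17 days into July → 2007-07-17.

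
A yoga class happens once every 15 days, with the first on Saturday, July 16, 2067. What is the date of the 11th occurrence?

December 13, 2067

The 11th occurrence is 10 intervals after the first: 10 × 15 = 150 days after July 16, 2067.
July has 31 days — 15 days to the end of July leaves 135.
August has 31 days (104 left).
September has 30 days (74 left).
October has 31 days (43 left).
November has 30 days (13 left).
13 days into December → December 13, 2067.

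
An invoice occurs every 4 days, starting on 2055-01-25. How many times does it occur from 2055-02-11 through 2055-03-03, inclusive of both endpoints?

5

Occurrences land 4·i days after 2055-01-25 for i = 0, 1, 2, …
2055-02-11 is 17 days after the start; 17 ÷ 4 = 4 remainder 1; since the remainder is 1, round up to i = 5. First occurrence in the window: #6 on 2055-02-14 (5×4 = 20 days in).
2055-03-03 is 37 days after the start; 37 ÷ 4 = 9 remainder 1. Last occurrence in the window: #10 on 2055-03-02.
Occurrences #6 through #10: 5 in total.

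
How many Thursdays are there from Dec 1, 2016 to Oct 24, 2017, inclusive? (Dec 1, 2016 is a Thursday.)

47

Dec 1, 2016 is a Thursday; the first Thursday on or after it is Dec 1, 2016.
From Dec 1, 2016 to Oct 24, 2017: 30 + 31 + 28 + 31 + 30 + 31 + 30 + 31 + 31 + 30 + 24 = 327 days (rest of Dec, Jan, Feb, Mar, Apr, May, Jun, Jul, Aug, Sep, Oct).
327 ÷ 7 = 46 full weeks with remainder 5, so 46 more Thursdays after the first → 47.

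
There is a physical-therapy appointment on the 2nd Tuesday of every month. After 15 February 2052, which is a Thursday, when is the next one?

February 2052 starts on a Thursday; its first Tuesday is the 6th, so the 2nd Tuesday is the 13th — 13 February 2052.
That is not after 15 February 2052, so look at March 2052.
March 2052 starts on a Friday; its first Tuesday is the 5th, so the 2nd Tuesday is the 12th — 12 March 2052.

12 March 2052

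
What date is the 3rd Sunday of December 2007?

The first Sunday of December 2007 is December 2.
The 3rd Sunday is 2 weeks later: 2 + 14 = 16.

16 December 2007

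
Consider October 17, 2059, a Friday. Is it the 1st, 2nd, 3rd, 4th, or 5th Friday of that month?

3rd

Day 17 falls in week ⌈17/7⌉ of the month.
Days 1–7 hold the 1st Friday, 8–14 the 2nd, 15–21 the 3rd, 22–28 the 4th, 29–31 the 5th.
17 is in the range for the 3rd.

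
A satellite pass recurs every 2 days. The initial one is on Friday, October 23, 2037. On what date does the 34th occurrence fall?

December 28, 2037

The 34th occurrence is 33 intervals after the first: 33 × 2 = 66 days after October 23, 2037.
October has 31 days — 8 days to the end of October leaves 58.
November has 30 days (28 left).
28 days into December → December 28, 2037.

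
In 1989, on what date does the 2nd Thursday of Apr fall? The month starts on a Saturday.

Apr 13, 1989

Apr 1989 begins on a Saturday, so the first Thursday is Apr 6 (5 days later).
The 2nd Thursday is 1 weeks later: 6 + 7 = 13.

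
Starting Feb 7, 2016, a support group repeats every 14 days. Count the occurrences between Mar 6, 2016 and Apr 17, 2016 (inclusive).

4

Occurrences land 14·i days after Feb 7, 2016 for i = 0, 1, 2, …
Mar 6, 2016 is 28 days after the start; 28 ÷ 14 = 2 remainder 0. First occurrence in the window: #3 on Mar 6, 2016 (2×14 = 28 days in).
Apr 17, 2016 is 70 days after the start; 70 ÷ 14 = 5 remainder 0. Last occurrence in the window: #6 on Apr 17, 2016.
Occurrences #3 through #6: 4 in total.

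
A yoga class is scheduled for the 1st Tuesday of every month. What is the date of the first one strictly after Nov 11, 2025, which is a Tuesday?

Dec 2, 2025

Nov 2025 starts on a Saturday, so its 1st Tuesday is Nov 4, 2025 (3 days in).
That is not after Nov 11, 2025, so look at Dec 2025.
Dec 2025 starts on a Monday, so its 1st Tuesday is Dec 2, 2025 (1 day in).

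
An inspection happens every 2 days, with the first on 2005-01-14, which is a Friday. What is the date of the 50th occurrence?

The 50th occurrence is 49 intervals after the first: 49 × 2 = 98 days after 2005-01-14.
January has 31 days — 17 days to the end of January leaves 81.
February has 28 days (53 left).
March has 31 days (22 left).
22 days into April → 2005-04-22.

2005-04-22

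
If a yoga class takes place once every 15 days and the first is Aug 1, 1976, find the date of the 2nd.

The 2nd occurrence is 1 interval after the first: 1 × 15 = 15 days after Aug 1, 1976.
15 days later is Aug 16, 1976.

Aug 16, 1976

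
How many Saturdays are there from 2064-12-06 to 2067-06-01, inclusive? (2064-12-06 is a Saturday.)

2064-12-06 is a Saturday; the first Saturday on or after it is 2064-12-06.
From 2064-12-06 to 2067-06-01: 25 + 365 + 365 + 152 = 907 days (rest of 2064, 2065, 2066, to 2067-06-01 in 2067).
907 ÷ 7 = 129 full weeks with remainder 4, so 129 more Saturdays after the first → 130.

130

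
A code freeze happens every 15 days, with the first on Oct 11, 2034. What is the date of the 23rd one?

Sep 6, 2035

The 23rd occurrence is 22 intervals after the first: 22 × 15 = 330 days after Oct 11, 2034.
Oct has 31 days — 20 days to the end of Oct leaves 310.
Nov has 30 days (280 left).
Dec has 31 days (249 left).
Jan has 31 days (218 left).
Feb has 28 days (190 left).
Mar has 31 days (159 left).
Apr has 30 days (129 left).
May has 31 days (98 left).
Jun has 30 days (68 left).
Jul has 31 days (37 left).
Aug has 31 days (6 left).
6 days into Sep → Sep 6, 2035.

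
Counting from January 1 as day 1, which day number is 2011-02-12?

43

Days in months before February: 31 = 31.
Plus 12 days into February → day 43.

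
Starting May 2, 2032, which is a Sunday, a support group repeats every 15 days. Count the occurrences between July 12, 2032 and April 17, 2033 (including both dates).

Occurrences land 15·i days after May 2, 2032 for i = 0, 1, 2, …
July 12, 2032 is 71 days after the start; 71 ÷ 15 = 4 remainder 11; since the remainder is 11, round up to i = 5. First occurrence in the window: #6 on July 16, 2032 (5×15 = 75 days in).
April 17, 2033 is 350 days after the start; 350 ÷ 15 = 23 remainder 5. Last occurrence in the window: #24 on April 12, 2033.
Occurrences #6 through #24: 19 in total.

19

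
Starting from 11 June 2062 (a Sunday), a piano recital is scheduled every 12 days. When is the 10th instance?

The 10th occurrence is 9 intervals after the first: 9 × 12 = 108 days after 11 June 2062.
June has 30 days — 19 days to the end of June leaves 89.
July has 31 days (58 left).
August has 31 days (27 left).
27 days into September → 27 September 2062.

27 September 2062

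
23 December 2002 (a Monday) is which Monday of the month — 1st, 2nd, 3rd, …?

4th

Day 23 falls in week ⌈23/7⌉ of the month.
Days 1–7 hold the 1st Monday, 8–14 the 2nd, 15–21 the 3rd, 22–28 the 4th, 29–31 the 5th.
23 is in the range for the 4th.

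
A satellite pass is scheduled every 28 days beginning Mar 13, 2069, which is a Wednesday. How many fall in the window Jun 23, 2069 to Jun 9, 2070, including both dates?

Occurrences land 28·i days after Mar 13, 2069 for i = 0, 1, 2, …
Jun 23, 2069 is 102 days after the start; 102 ÷ 28 = 3 remainder 18; since the remainder is 18, round up to i = 4. First occurrence in the window: #5 on Jul 3, 2069 (4×28 = 112 days in).
Jun 9, 2070 is 453 days after the start; 453 ÷ 28 = 16 remainder 5. Last occurrence in the window: #17 on Jun 4, 2070.
Occurrences #5 through #17: 13 in total.

13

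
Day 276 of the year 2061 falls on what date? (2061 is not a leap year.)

Oct 3, 2061

Jan has 31 days (276 − 31 = 245 remain).
Feb has 28 days (245 − 28 = 217 remain).
Mar has 31 days (217 − 31 = 186 remain).
Apr has 30 days (186 − 30 = 156 remain).
May has 31 days (156 − 31 = 125 remain).
Jun has 30 days (125 − 30 = 95 remain).
Jul has 31 days (95 − 31 = 64 remain).
Aug has 31 days (64 − 31 = 33 remain).
Sep has 30 days (33 − 30 = 3 remain).
3 into Oct → Oct 3.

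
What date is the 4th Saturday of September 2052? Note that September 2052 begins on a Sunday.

September 2052 begins on a Sunday, so the first Saturday is September 7 (6 days later).
The 4th Saturday is 3 weeks later: 7 + 21 = 28.

September 28, 2052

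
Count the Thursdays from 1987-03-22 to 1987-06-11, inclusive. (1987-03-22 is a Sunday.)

1987-03-22 is a Sunday; the first Thursday on or after it is 1987-03-26 (4 days later).
From 1987-03-26 to 1987-06-11: 5 + 30 + 31 + 11 = 77 days (rest of March, April, May, June).
77 ÷ 7 = 11 full weeks with remainder 0, so 11 more Thursdays after the first → 12.

12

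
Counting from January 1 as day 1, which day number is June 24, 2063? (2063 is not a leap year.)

Days in months before June: 31 + 28 + 31 + 30 + 31 = 151.
Plus 24 days into June → day 175.

175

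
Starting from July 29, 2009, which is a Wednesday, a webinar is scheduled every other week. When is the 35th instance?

The 35th occurrence is 34 intervals after the first: 34 × 14 = 476 days after July 29, 2009.
July has 31 days — 2 days to the end of July leaves 474.
From end of July to end of 2009 is 153 days (321 left).
January has 31 days (290 left).
February has 28 days (262 left).
March has 31 days (231 left).
April has 30 days (201 left).
May has 31 days (170 left).
June has 30 days (140 left).
July has 31 days (109 left).
August has 31 days (78 left).
September has 30 days (48 left).
October has 31 days (17 left).
17 days into November → November 17, 2010.

November 17, 2010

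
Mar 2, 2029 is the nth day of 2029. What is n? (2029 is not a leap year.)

Days in months before Mar: 31 + 28 = 59.
Plus 2 days into Mar → day 61.

61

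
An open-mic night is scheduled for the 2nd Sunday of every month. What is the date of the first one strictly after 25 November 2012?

November 2012 starts on a Thursday; its first Sunday is the 4th, so the 2nd Sunday is the 11th — 11 November 2012.
That is not after 25 November 2012, so look at December 2012.
December 2012 starts on a Saturday; its first Sunday is the 2nd, so the 2nd Sunday is the 9th — 9 December 2012.

9 December 2012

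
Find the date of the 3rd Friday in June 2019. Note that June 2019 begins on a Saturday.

2019-06-21

June 2019 begins on a Saturday, so the first Friday is June 7 (6 days later).
The 3rd Friday is 2 weeks later: 7 + 14 = 21.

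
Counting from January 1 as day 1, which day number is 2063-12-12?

Days in months before December: 31 + 28 + 31 + 30 + 31 + 30 + 31 + 31 + 30 + 31 + 30 = 334.
Plus 12 days into December → day 346.

346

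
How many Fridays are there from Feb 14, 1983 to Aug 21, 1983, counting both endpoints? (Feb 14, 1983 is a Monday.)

27

Feb 14, 1983 is a Monday; the first Friday on or after it is Feb 18, 1983 (4 days later).
From Feb 18, 1983 to Aug 21, 1983: 10 + 31 + 30 + 31 + 30 + 31 + 21 = 184 days (rest of Feb, Mar, Apr, May, Jun, Jul, Aug).
184 ÷ 7 = 26 full weeks with remainder 2, so 26 more Fridays after the first → 27.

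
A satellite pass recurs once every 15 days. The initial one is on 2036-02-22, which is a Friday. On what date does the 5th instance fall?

2036-04-22

The 5th occurrence is 4 intervals after the first: 4 × 15 = 60 days after 2036-02-22.
February has 29 days — 7 days to the end of February leaves 53.
March has 31 days (22 left).
22 days into April → 2036-04-22.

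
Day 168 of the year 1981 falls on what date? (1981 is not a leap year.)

January has 31 days (168 − 31 = 137 remain).
February has 28 days (137 − 28 = 109 remain).
March has 31 days (109 − 31 = 78 remain).
April has 30 days (78 − 30 = 48 remain).
May has 31 days (48 − 31 = 17 remain).
17 into June → June 17.

17 June 1981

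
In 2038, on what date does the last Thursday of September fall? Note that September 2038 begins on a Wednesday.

September 2038 begins on a Wednesday, so the first Thursday is September 2 (1 day later).
September 2038 has 30 days. Adding weeks: 2, 9, 16, 23, 30 — the last one ≤ 30 is the 30th.

30 September 2038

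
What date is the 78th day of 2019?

2019-03-19

January has 31 days (78 − 31 = 47 remain).
February has 28 days (47 − 28 = 19 remain).
19 into March → March 19.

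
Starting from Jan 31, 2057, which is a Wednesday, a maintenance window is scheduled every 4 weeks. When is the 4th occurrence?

The 4th occurrence is 3 intervals after the first: 3 × 28 = 84 days after Jan 31, 2057.
Jan has 31 days — 0 days to the end of Jan leaves 84.
Feb has 28 days (56 left).
Mar has 31 days (25 left).
25 days into Apr → Apr 25, 2057.

Apr 25, 2057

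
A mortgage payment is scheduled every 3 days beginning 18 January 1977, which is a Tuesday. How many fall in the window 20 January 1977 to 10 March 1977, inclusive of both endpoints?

Occurrences land 3·i days after 18 January 1977 for i = 0, 1, 2, …
20 January 1977 is 2 days after the start; 2 ÷ 3 = 0 remainder 2; since the remainder is 2, round up to i = 1. First occurrence in the window: #2 on 21 January 1977 (1×3 = 3 days in).
10 March 1977 is 51 days after the start; 51 ÷ 3 = 17 remainder 0. Last occurrence in the window: #18 on 10 March 1977.
Occurrences #2 through #18: 17 in total.

17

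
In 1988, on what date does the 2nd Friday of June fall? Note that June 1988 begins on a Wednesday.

1988-06-10

June 1988 begins on a Wednesday, so the first Friday is June 3 (2 days later).
The 2nd Friday is 1 weeks later: 3 + 7 = 10.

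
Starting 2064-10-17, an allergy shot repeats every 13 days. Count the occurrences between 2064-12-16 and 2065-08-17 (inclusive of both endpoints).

19

Occurrences land 13·i days after 2064-10-17 for i = 0, 1, 2, …
2064-12-16 is 60 days after the start; 60 ÷ 13 = 4 remainder 8; since the remainder is 8, round up to i = 5. First occurrence in the window: #6 on 2064-12-21 (5×13 = 65 days in).
2065-08-17 is 304 days after the start; 304 ÷ 13 = 23 remainder 5. Last occurrence in the window: #24 on 2065-08-12.
Occurrences #6 through #24: 19 in total.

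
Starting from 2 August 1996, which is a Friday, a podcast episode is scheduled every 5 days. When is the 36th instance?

24 January 1997

The 36th occurrence is 35 intervals after the first: 35 × 5 = 175 days after 2 August 1996.
August has 31 days — 29 days to the end of August leaves 146.
September has 30 days (116 left).
October has 31 days (85 left).
November has 30 days (55 left).
December has 31 days (24 left).
24 days into January → 24 January 1997.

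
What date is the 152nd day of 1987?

January has 31 days (152 − 31 = 121 remain).
February has 28 days (121 − 28 = 93 remain).
March has 31 days (93 − 31 = 62 remain).
April has 30 days (62 − 30 = 32 remain).
May has 31 days (32 − 31 = 1 remain).
1 into June → June 1.

1 June 1987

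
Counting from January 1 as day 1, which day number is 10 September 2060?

Days in months before September: 31 + 29 + 31 + 30 + 31 + 30 + 31 + 31 = 244.
Plus 10 days into September → day 254.

254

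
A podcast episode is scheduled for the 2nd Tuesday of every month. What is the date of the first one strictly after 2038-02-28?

2038-03-09

February 2038 starts on a Monday; its first Tuesday is the 2nd, so the 2nd Tuesday is the 9th — 2038-02-09.
That is not after 2038-02-28, so look at March 2038.
March 2038 starts on a Monday; its first Tuesday is the 2nd, so the 2nd Tuesday is the 9th — 2038-03-09.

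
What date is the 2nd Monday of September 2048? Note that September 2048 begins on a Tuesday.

September 2048 begins on a Tuesday, so the first Monday is September 7 (6 days later).
The 2nd Monday is 1 weeks later: 7 + 7 = 14.

2048-09-14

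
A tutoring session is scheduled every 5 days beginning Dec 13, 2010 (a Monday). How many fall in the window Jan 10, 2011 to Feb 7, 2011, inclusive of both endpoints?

Occurrences land 5·i days after Dec 13, 2010 for i = 0, 1, 2, …
Jan 10, 2011 is 28 days after the start; 28 ÷ 5 = 5 remainder 3; since the remainder is 3, round up to i = 6. First occurrence in the window: #7 on Jan 12, 2011 (6×5 = 30 days in).
Feb 7, 2011 is 56 days after the start; 56 ÷ 5 = 11 remainder 1. Last occurrence in the window: #12 on Feb 6, 2011.
Occurrences #7 through #12: 6 in total.

6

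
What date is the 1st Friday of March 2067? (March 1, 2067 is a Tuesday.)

March 2067 begins on a Tuesday, so the first Friday is March 4 (3 days later).

2067-03-04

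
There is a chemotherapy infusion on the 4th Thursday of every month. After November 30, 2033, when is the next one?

November 2033 starts on a Tuesday; its first Thursday is the 3rd, so the 4th Thursday is the 24th — November 24, 2033.
That is not after November 30, 2033, so look at December 2033.
December 2033 starts on a Thursday; its first Thursday is the 1st, so the 4th Thursday is the 22nd — December 22, 2033.

December 22, 2033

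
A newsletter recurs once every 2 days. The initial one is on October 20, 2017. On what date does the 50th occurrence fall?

The 50th occurrence is 49 intervals after the first: 49 × 2 = 98 days after October 20, 2017.
October has 31 days — 11 days to the end of October leaves 87.
November has 30 days (57 left).
December has 31 days (26 left).
26 days into January → January 26, 2018.

January 26, 2018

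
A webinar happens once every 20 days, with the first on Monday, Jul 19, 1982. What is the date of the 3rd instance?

Aug 28, 1982

The 3rd occurrence is 2 intervals after the first: 2 × 20 = 40 days after Jul 19, 1982.
Jul has 31 days — 12 days to the end of Jul leaves 28.
28 days into Aug → Aug 28, 1982.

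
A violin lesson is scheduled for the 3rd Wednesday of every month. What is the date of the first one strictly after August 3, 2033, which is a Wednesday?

August 2033 starts on a Monday; its first Wednesday is the 3rd, so the 3rd Wednesday is the 17th — August 17, 2033.
August 17, 2033 is after August 3, 2033, so that is the next one.

August 17, 2033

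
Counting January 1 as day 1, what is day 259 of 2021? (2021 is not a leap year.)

16 September 2021

January has 31 days (259 − 31 = 228 remain).
February has 28 days (228 − 28 = 200 remain).
March has 31 days (200 − 31 = 169 remain).
April has 30 days (169 − 30 = 139 remain).
May has 31 days (139 − 31 = 108 remain).
June has 30 days (108 − 30 = 78 remain).
July has 31 days (78 − 31 = 47 remain).
August has 31 days (47 − 31 = 16 remain).
16 into September → September 16.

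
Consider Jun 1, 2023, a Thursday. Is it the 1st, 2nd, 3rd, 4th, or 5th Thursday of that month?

1st

Day 1 falls in week ⌈1/7⌉ of the month.
Days 1–7 hold the 1st Thursday, 8–14 the 2nd, 15–21 the 3rd, 22–28 the 4th, 29–31 the 5th.
1 is in the range for the 1st.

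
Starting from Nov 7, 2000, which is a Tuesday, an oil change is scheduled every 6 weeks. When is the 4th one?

The 4th occurrence is 3 intervals after the first: 3 × 42 = 126 days after Nov 7, 2000.
Nov has 30 days — 23 days to the end of Nov leaves 103.
Dec has 31 days (72 left).
Jan has 31 days (41 left).
Feb has 28 days (13 left).
13 days into Mar → Mar 13, 2001.

Mar 13, 2001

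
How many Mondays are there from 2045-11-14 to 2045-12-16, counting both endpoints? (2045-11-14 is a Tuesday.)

4

2045-11-14 is a Tuesday; the first Monday on or after it is 2045-11-20 (6 days later).
From 2045-11-20 to 2045-12-16: 10 + 16 = 26 days (rest of November, December).
26 ÷ 7 = 3 full weeks with remainder 5, so 3 more Mondays after the first → 4.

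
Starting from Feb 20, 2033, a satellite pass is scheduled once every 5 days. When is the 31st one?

The 31st occurrence is 30 intervals after the first: 30 × 5 = 150 days after Feb 20, 2033.
Feb has 28 days — 8 days to the end of Feb leaves 142.
Mar has 31 days (111 left).
Apr has 30 days (81 left).
May has 31 days (50 left).
Jun has 30 days (20 left).
20 days into Jul → Jul 20, 2033.

Jul 20, 2033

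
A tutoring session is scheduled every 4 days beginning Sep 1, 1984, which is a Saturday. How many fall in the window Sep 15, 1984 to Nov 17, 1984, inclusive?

Occurrences land 4·i days after Sep 1, 1984 for i = 0, 1, 2, …
Sep 15, 1984 is 14 days after the start; 14 ÷ 4 = 3 remainder 2; since the remainder is 2, round up to i = 4. First occurrence in the window: #5 on Sep 17, 1984 (4×4 = 16 days in).
Nov 17, 1984 is 77 days after the start; 77 ÷ 4 = 19 remainder 1. Last occurrence in the window: #20 on Nov 16, 1984.
Occurrences #5 through #20: 16 in total.

16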